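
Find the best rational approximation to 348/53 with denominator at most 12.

46/7

Expand x = 348/53 as a continued fraction with the Euclidean algorithm:
  348 = 6*53 + 30, so a_0 = 6.
  53 = 1*30 + 23, so a_1 = 1.
  30 = 1*23 + 7, so a_2 = 1.
  23 = 3*7 + 2, so a_3 = 3.
  7 = 3*2 + 1, so a_4 = 3.
  2 = 2*1 + 0, so a_5 = 2.
so x = [6; 1, 1, 3, 3, 2].
Convergents (p_i = a_i*p_{i-1} + p_{i-2}, q_i = a_i*q_{i-1} + q_{i-2} with p_{-2}=0, p_{-1}=1, q_{-2}=1, q_{-1}=0), until the denominator exceeds 12:
  i=0: a_0=6, p_0 = 6*1 + 0 = 6, q_0 = 6*0 + 1 = 1.
  i=1: a_1=1, p_1 = 1*6 + 1 = 7, q_1 = 1*1 + 0 = 1.
  i=2: a_2=1, p_2 = 1*7 + 6 = 13, q_2 = 1*1 + 1 = 2.
  i=3: a_3=3, p_3 = 3*13 + 7 = 46, q_3 = 3*2 + 1 = 7.
  i=4: a_4=3, p_4 = 3*46 + 13 = 151, q_4 = 3*7 + 2 = 23.
q_4 = 23 > 12, so the last convergent with denominator <= 12 is p_3/q_3 = 46/7.
The closest fraction with denominator <= 12 is either p_3/q_3 or the intermediate fraction (k*p_3 + p_2)/(k*q_3 + q_2) with the largest k >= 1 whose denominator stays <= 12; these approach x as k grows, and every other convergent or intermediate fraction in range is farther away.
Largest k: floor((12 - q_2)/q_3) = floor((12 - 2)/7) = 1.
That gives (1*46 + 13)/(1*7 + 2) = 59/9.
Compare the errors: |x - 46/7| = |348*7 - 46*53|/(53*7) = 2/371, and |x - 59/9| = |348*9 - 59*53|/(53*9) = 5/477.
Cross-multiplying, 2*477 = 954 < 1855 = 5*371, so 2/371 is smaller: the convergent 46/7 is closer to x than 59/9.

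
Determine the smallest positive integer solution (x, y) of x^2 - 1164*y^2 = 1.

(x, y) = (168199, 4930)

First expand sqrt(1164) as a continued fraction. With x_i = (sqrt(1164) + m_i)/d_i and (m_0, d_0) = (0, 1): a_0 = floor(sqrt(1164)) = 34, since 34^2 = 1156 <= 1164 < 1225 = 35^2.
Iterate m_{i+1} = d_i*a_i - m_i, d_{i+1} = (1164 - m_{i+1}^2)/d_i, a_{i+1} = floor((a_0 + m_{i+1})/d_{i+1}):
  m_1 = 1*34 - 0 = 34, d_1 = (1164 - 34^2)/1 = 8/1 = 8, a_1 = floor((34 + 34)/8) = 8.
  m_2 = 8*8 - 34 = 30, d_2 = (1164 - 30^2)/8 = 264/8 = 33, a_2 = floor((34 + 30)/33) = 1.
  m_3 = 33*1 - 30 = 3, d_3 = (1164 - 3^2)/33 = 1155/33 = 35, a_3 = floor((34 + 3)/35) = 1.
  m_4 = 35*1 - 3 = 32, d_4 = (1164 - 32^2)/35 = 140/35 = 4, a_4 = floor((34 + 32)/4) = 16.
  m_5 = 4*16 - 32 = 32, d_5 = (1164 - 32^2)/4 = 140/4 = 35, a_5 = floor((34 + 32)/35) = 1.
  m_6 = 35*1 - 32 = 3, d_6 = (1164 - 3^2)/35 = 1155/35 = 33, a_6 = floor((34 + 3)/33) = 1.
  m_7 = 33*1 - 3 = 30, d_7 = (1164 - 30^2)/33 = 264/33 = 8, a_7 = floor((34 + 30)/8) = 8.
  m_8 = 8*8 - 30 = 34, d_8 = (1164 - 34^2)/8 = 8/8 = 1, a_8 = floor((34 + 34)/1) = 68.
  m_9 = 1*68 - 34 = 34, d_9 = (1164 - 34^2)/1 = 8/1 = 8: (m_9, d_9) = (m_1, d_1) = (34, 8), so from here the quotients repeat a_1, ..., a_8; the period length is 8.
So sqrt(1164) = [34; (8, 1, 1, 16, 1, 1, 8, 68)] with period length k = 8.
k is even, so the fundamental solution of x^2 - 1164y^2 = 1 is (p_{k-1}, q_{k-1}) = (p_7, q_7); compute convergents through index 7.
Convergents (p_i = a_i*p_{i-1} + p_{i-2}, q_i = a_i*q_{i-1} + q_{i-2} with p_{-2}=0, p_{-1}=1, q_{-2}=1, q_{-1}=0):
  i=0: a_0=34, p_0 = 34*1 + 0 = 34, q_0 = 34*0 + 1 = 1.
  i=1: a_1=8, p_1 = 8*34 + 1 = 273, q_1 = 8*1 + 0 = 8.
  i=2: a_2=1, p_2 = 1*273 + 34 = 307, q_2 = 1*8 + 1 = 9.
  i=3: a_3=1, p_3 = 1*307 + 273 = 580, q_3 = 1*9 + 8 = 17.
  i=4: a_4=16, p_4 = 16*580 + 307 = 9587, q_4 = 16*17 + 9 = 281.
  i=5: a_5=1, p_5 = 1*9587 + 580 = 10167, q_5 = 1*281 + 17 = 298.
  i=6: a_6=1, p_6 = 1*10167 + 9587 = 19754, q_6 = 1*298 + 281 = 579.
  i=7: a_7=8, p_7 = 8*19754 + 10167 = 168199, q_7 = 8*579 + 298 = 4930.
Check: 168199^2 - 1164*4930^2 = 28290903601 - 28290903600 = 1, so (x, y) = (168199, 4930) solves the equation, and by the theorem it is the least positive solution.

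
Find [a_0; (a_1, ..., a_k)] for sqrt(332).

Write x_i = (sqrt(332) + m_i)/d_i with (m_0, d_0) = (0, 1). a_0 = floor(sqrt(332)) = 18, since 18^2 = 324 <= 332 < 361 = 19^2.
Iterate m_{i+1} = d_i*a_i - m_i, d_{i+1} = (332 - m_{i+1}^2)/d_i, a_{i+1} = floor((a_0 + m_{i+1})/d_{i+1}):
  m_1 = 1*18 - 0 = 18, d_1 = (332 - 18^2)/1 = 8/1 = 8, a_1 = floor((18 + 18)/8) = 4.
  m_2 = 8*4 - 18 = 14, d_2 = (332 - 14^2)/8 = 136/8 = 17, a_2 = floor((18 + 14)/17) = 1.
  m_3 = 17*1 - 14 = 3, d_3 = (332 - 3^2)/17 = 323/17 = 19, a_3 = floor((18 + 3)/19) = 1.
  m_4 = 19*1 - 3 = 16, d_4 = (332 - 16^2)/19 = 76/19 = 4, a_4 = floor((18 + 16)/4) = 8.
  m_5 = 4*8 - 16 = 16, d_5 = (332 - 16^2)/4 = 76/4 = 19, a_5 = floor((18 + 16)/19) = 1.
  m_6 = 19*1 - 16 = 3, d_6 = (332 - 3^2)/19 = 323/19 = 17, a_6 = floor((18 + 3)/17) = 1.
  m_7 = 17*1 - 3 = 14, d_7 = (332 - 14^2)/17 = 136/17 = 8, a_7 = floor((18 + 14)/8) = 4.
  m_8 = 8*4 - 14 = 18, d_8 = (332 - 18^2)/8 = 8/8 = 1, a_8 = floor((18 + 18)/1) = 36.
  m_9 = 1*36 - 18 = 18, d_9 = (332 - 18^2)/1 = 8/1 = 8: (m_9, d_9) = (m_1, d_1) = (18, 8), so from here the quotients repeat a_1, ..., a_8; the period length is 8.
Hence the expansion of sqrt(332) is a_0 = 18 followed by the repeating block 4, 1, 1, 8, 1, 1, 4, 36 (period 8).

[18; (4, 1, 1, 8, 1, 1, 4, 36)]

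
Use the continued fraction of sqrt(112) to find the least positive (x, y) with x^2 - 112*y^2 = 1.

First expand sqrt(112) as a continued fraction. With x_i = (sqrt(112) + m_i)/d_i and (m_0, d_0) = (0, 1): a_0 = floor(sqrt(112)) = 10, since 10^2 = 100 <= 112 < 121 = 11^2.
Iterate m_{i+1} = d_i*a_i - m_i, d_{i+1} = (112 - m_{i+1}^2)/d_i, a_{i+1} = floor((a_0 + m_{i+1})/d_{i+1}):
  m_1 = 1*10 - 0 = 10, d_1 = (112 - 10^2)/1 = 12/1 = 12, a_1 = floor((10 + 10)/12) = 1.
  m_2 = 12*1 - 10 = 2, d_2 = (112 - 2^2)/12 = 108/12 = 9, a_2 = floor((10 + 2)/9) = 1.
  m_3 = 9*1 - 2 = 7, d_3 = (112 - 7^2)/9 = 63/9 = 7, a_3 = floor((10 + 7)/7) = 2.
  m_4 = 7*2 - 7 = 7, d_4 = (112 - 7^2)/7 = 63/7 = 9, a_4 = floor((10 + 7)/9) = 1.
  m_5 = 9*1 - 7 = 2, d_5 = (112 - 2^2)/9 = 108/9 = 12, a_5 = floor((10 + 2)/12) = 1.
  m_6 = 12*1 - 2 = 10, d_6 = (112 - 10^2)/12 = 12/12 = 1, a_6 = floor((10 + 10)/1) = 20.
  m_7 = 1*20 - 10 = 10, d_7 = (112 - 10^2)/1 = 12/1 = 12: (m_7, d_7) = (m_1, d_1) = (10, 12), so from here the quotients repeat a_1, ..., a_6; the period length is 6.
So sqrt(112) = [10; (1, 1, 2, 1, 1, 20)] with period length k = 6.
k is even, so the fundamental solution of x^2 - 112y^2 = 1 is (p_{k-1}, q_{k-1}) = (p_5, q_5); compute convergents through index 5.
Convergents (p_i = a_i*p_{i-1} + p_{i-2}, q_i = a_i*q_{i-1} + q_{i-2} with p_{-2}=0, p_{-1}=1, q_{-2}=1, q_{-1}=0):
  i=0: a_0=10, p_0 = 10*1 + 0 = 10, q_0 = 10*0 + 1 = 1.
  i=1: a_1=1, p_1 = 1*10 + 1 = 11, q_1 = 1*1 + 0 = 1.
  i=2: a_2=1, p_2 = 1*11 + 10 = 21, q_2 = 1*1 + 1 = 2.
  i=3: a_3=2, p_3 = 2*21 + 11 = 53, q_3 = 2*2 + 1 = 5.
  i=4: a_4=1, p_4 = 1*53 + 21 = 74, q_4 = 1*5 + 2 = 7.
  i=5: a_5=1, p_5 = 1*74 + 53 = 127, q_5 = 1*7 + 5 = 12.
Check: 127^2 - 112*12^2 = 16129 - 16128 = 1, so (x, y) = (127, 12) solves the equation, and by the theorem it is the least positive solution.

(x, y) = (127, 12)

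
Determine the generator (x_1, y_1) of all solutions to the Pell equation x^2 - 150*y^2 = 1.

(x, y) = (49, 4)

First expand sqrt(150) as a continued fraction. With x_i = (sqrt(150) + m_i)/d_i and (m_0, d_0) = (0, 1): a_0 = floor(sqrt(150)) = 12, since 12^2 = 144 <= 150 < 169 = 13^2.
Iterate m_{i+1} = d_i*a_i - m_i, d_{i+1} = (150 - m_{i+1}^2)/d_i, a_{i+1} = floor((a_0 + m_{i+1})/d_{i+1}):
  m_1 = 1*12 - 0 = 12, d_1 = (150 - 12^2)/1 = 6/1 = 6, a_1 = floor((12 + 12)/6) = 4.
  m_2 = 6*4 - 12 = 12, d_2 = (150 - 12^2)/6 = 6/6 = 1, a_2 = floor((12 + 12)/1) = 24.
  m_3 = 1*24 - 12 = 12, d_3 = (150 - 12^2)/1 = 6/1 = 6: (m_3, d_3) = (m_1, d_1) = (12, 6), so from here the quotients repeat a_1, a_2; the period length is 2.
So sqrt(150) = [12; (4, 24)] with period length k = 2.
k is even, so the fundamental solution of x^2 - 150y^2 = 1 is (p_{k-1}, q_{k-1}) = (p_1, q_1); compute convergents through index 1.
Convergents (p_i = a_i*p_{i-1} + p_{i-2}, q_i = a_i*q_{i-1} + q_{i-2} with p_{-2}=0, p_{-1}=1, q_{-2}=1, q_{-1}=0):
  i=0: a_0=12, p_0 = 12*1 + 0 = 12, q_0 = 12*0 + 1 = 1.
  i=1: a_1=4, p_1 = 4*12 + 1 = 49, q_1 = 4*1 + 0 = 4.
Check: 49^2 - 150*4^2 = 2401 - 2400 = 1, so (x, y) = (49, 4) solves the equation, and by the theorem it is the least positive solution.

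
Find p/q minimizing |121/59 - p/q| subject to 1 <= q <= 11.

23/11

Expand x = 121/59 as a continued fraction with the Euclidean algorithm:
  121 = 2*59 + 3, so a_0 = 2.
  59 = 19*3 + 2, so a_1 = 19.
  3 = 1*2 + 1, so a_2 = 1.
  2 = 2*1 + 0, so a_3 = 2.
so x = [2; 19, 1, 2].
Convergents (p_i = a_i*p_{i-1} + p_{i-2}, q_i = a_i*q_{i-1} + q_{i-2} with p_{-2}=0, p_{-1}=1, q_{-2}=1, q_{-1}=0), until the denominator exceeds 11:
  i=0: a_0=2, p_0 = 2*1 + 0 = 2, q_0 = 2*0 + 1 = 1.
  i=1: a_1=19, p_1 = 19*2 + 1 = 39, q_1 = 19*1 + 0 = 19.
q_1 = 19 > 11, so the last convergent with denominator <= 11 is p_0/q_0 = 2/1.
The closest fraction with denominator <= 11 is either p_0/q_0 or the intermediate fraction (k*p_0 + p_{-1})/(k*q_0 + q_{-1}) with the largest k >= 1 whose denominator stays <= 11; these approach x as k grows, and every other convergent or intermediate fraction in range is farther away.
Largest k: floor((11 - q_{-1})/q_0) = floor((11 - 0)/1) = 11 (using the seeds p_{-1} = 1, q_{-1} = 0).
That gives (11*2 + 1)/(11*1 + 0) = 23/11.
Compare the errors: |x - 2/1| = |121*1 - 2*59|/(59*1) = 3/59, and |x - 23/11| = |121*11 - 23*59|/(59*11) = 26/649.
Cross-multiplying, 26*59 = 1534 < 1947 = 3*649, so 26/649 is smaller: the intermediate fraction 23/11 is closer to x than 2/1.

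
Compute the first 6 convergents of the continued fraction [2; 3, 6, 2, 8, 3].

2/1, 7/3, 44/19, 95/41, 804/347, 2507/1082

Using the convergent recurrence p_i = a_i*p_{i-1} + p_{i-2}, q_i = a_i*q_{i-1} + q_{i-2} with p_{-2}=0, p_{-1}=1, q_{-2}=1, q_{-1}=0:
  i=0: a_0=2, p_0 = 2*1 + 0 = 2, q_0 = 2*0 + 1 = 1.
  i=1: a_1=3, p_1 = 3*2 + 1 = 7, q_1 = 3*1 + 0 = 3.
  i=2: a_2=6, p_2 = 6*7 + 2 = 44, q_2 = 6*3 + 1 = 19.
  i=3: a_3=2, p_3 = 2*44 + 7 = 95, q_3 = 2*19 + 3 = 41.
  i=4: a_4=8, p_4 = 8*95 + 44 = 804, q_4 = 8*41 + 19 = 347.
  i=5: a_5=3, p_5 = 3*804 + 95 = 2507, q_5 = 3*347 + 41 = 1082.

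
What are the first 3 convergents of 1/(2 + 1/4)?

Using the convergent recurrence p_i = a_i*p_{i-1} + p_{i-2}, q_i = a_i*q_{i-1} + q_{i-2} with p_{-2}=0, p_{-1}=1, q_{-2}=1, q_{-1}=0:
  i=0: a_0=0, p_0 = 0*1 + 0 = 0, q_0 = 0*0 + 1 = 1.
  i=1: a_1=2, p_1 = 2*0 + 1 = 1, q_1 = 2*1 + 0 = 2.
  i=2: a_2=4, p_2 = 4*1 + 0 = 4, q_2 = 4*2 + 1 = 9.

0/1, 1/2, 4/9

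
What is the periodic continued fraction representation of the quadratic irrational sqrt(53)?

[7; (3, 1, 1, 3, 14)]

Write x_i = (sqrt(53) + m_i)/d_i with (m_0, d_0) = (0, 1). a_0 = floor(sqrt(53)) = 7, since 7^2 = 49 <= 53 < 64 = 8^2.
Iterate m_{i+1} = d_i*a_i - m_i, d_{i+1} = (53 - m_{i+1}^2)/d_i, a_{i+1} = floor((a_0 + m_{i+1})/d_{i+1}):
  m_1 = 1*7 - 0 = 7, d_1 = (53 - 7^2)/1 = 4/1 = 4, a_1 = floor((7 + 7)/4) = 3.
  m_2 = 4*3 - 7 = 5, d_2 = (53 - 5^2)/4 = 28/4 = 7, a_2 = floor((7 + 5)/7) = 1.
  m_3 = 7*1 - 5 = 2, d_3 = (53 - 2^2)/7 = 49/7 = 7, a_3 = floor((7 + 2)/7) = 1.
  m_4 = 7*1 - 2 = 5, d_4 = (53 - 5^2)/7 = 28/7 = 4, a_4 = floor((7 + 5)/4) = 3.
  m_5 = 4*3 - 5 = 7, d_5 = (53 - 7^2)/4 = 4/4 = 1, a_5 = floor((7 + 7)/1) = 14.
  m_6 = 1*14 - 7 = 7, d_6 = (53 - 7^2)/1 = 4/1 = 4: (m_6, d_6) = (m_1, d_1) = (7, 4), so from here the quotients repeat a_1, ..., a_5; the period length is 5.
Hence the expansion of sqrt(53) is a_0 = 7 followed by the repeating block 3, 1, 1, 3, 14 (period 5).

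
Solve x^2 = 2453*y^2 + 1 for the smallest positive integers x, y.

(x, y) = (1783, 36)

First expand sqrt(2453) as a continued fraction. With x_i = (sqrt(2453) + m_i)/d_i and (m_0, d_0) = (0, 1): a_0 = floor(sqrt(2453)) = 49, since 49^2 = 2401 <= 2453 < 2500 = 50^2.
Iterate m_{i+1} = d_i*a_i - m_i, d_{i+1} = (2453 - m_{i+1}^2)/d_i, a_{i+1} = floor((a_0 + m_{i+1})/d_{i+1}):
  m_1 = 1*49 - 0 = 49, d_1 = (2453 - 49^2)/1 = 52/1 = 52, a_1 = floor((49 + 49)/52) = 1.
  m_2 = 52*1 - 49 = 3, d_2 = (2453 - 3^2)/52 = 2444/52 = 47, a_2 = floor((49 + 3)/47) = 1.
  m_3 = 47*1 - 3 = 44, d_3 = (2453 - 44^2)/47 = 517/47 = 11, a_3 = floor((49 + 44)/11) = 8.
  m_4 = 11*8 - 44 = 44, d_4 = (2453 - 44^2)/11 = 517/11 = 47, a_4 = floor((49 + 44)/47) = 1.
  m_5 = 47*1 - 44 = 3, d_5 = (2453 - 3^2)/47 = 2444/47 = 52, a_5 = floor((49 + 3)/52) = 1.
  m_6 = 52*1 - 3 = 49, d_6 = (2453 - 49^2)/52 = 52/52 = 1, a_6 = floor((49 + 49)/1) = 98.
  m_7 = 1*98 - 49 = 49, d_7 = (2453 - 49^2)/1 = 52/1 = 52: (m_7, d_7) = (m_1, d_1) = (49, 52), so from here the quotients repeat a_1, ..., a_6; the period length is 6.
So sqrt(2453) = [49; (1, 1, 8, 1, 1, 98)] with period length k = 6.
k is even, so the fundamental solution of x^2 - 2453y^2 = 1 is (p_{k-1}, q_{k-1}) = (p_5, q_5); compute convergents through index 5.
Convergents (p_i = a_i*p_{i-1} + p_{i-2}, q_i = a_i*q_{i-1} + q_{i-2} with p_{-2}=0, p_{-1}=1, q_{-2}=1, q_{-1}=0):
  i=0: a_0=49, p_0 = 49*1 + 0 = 49, q_0 = 49*0 + 1 = 1.
  i=1: a_1=1, p_1 = 1*49 + 1 = 50, q_1 = 1*1 + 0 = 1.
  i=2: a_2=1, p_2 = 1*50 + 49 = 99, q_2 = 1*1 + 1 = 2.
  i=3: a_3=8, p_3 = 8*99 + 50 = 842, q_3 = 8*2 + 1 = 17.
  i=4: a_4=1, p_4 = 1*842 + 99 = 941, q_4 = 1*17 + 2 = 19.
  i=5: a_5=1, p_5 = 1*941 + 842 = 1783, q_5 = 1*19 + 17 = 36.
Check: 1783^2 - 2453*36^2 = 3179089 - 3179088 = 1, so (x, y) = (1783, 36) solves the equation, and by the theorem it is the least positive solution.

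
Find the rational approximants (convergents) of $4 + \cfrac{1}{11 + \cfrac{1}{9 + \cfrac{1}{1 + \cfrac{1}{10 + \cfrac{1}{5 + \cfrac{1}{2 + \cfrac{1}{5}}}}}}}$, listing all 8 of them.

Using the convergent recurrence p_i = a_i*p_{i-1} + p_{i-2}, q_i = a_i*q_{i-1} + q_{i-2} with p_{-2}=0, p_{-1}=1, q_{-2}=1, q_{-1}=0:
  i=0: a_0=4, p_0 = 4*1 + 0 = 4, q_0 = 4*0 + 1 = 1.
  i=1: a_1=11, p_1 = 11*4 + 1 = 45, q_1 = 11*1 + 0 = 11.
  i=2: a_2=9, p_2 = 9*45 + 4 = 409, q_2 = 9*11 + 1 = 100.
  i=3: a_3=1, p_3 = 1*409 + 45 = 454, q_3 = 1*100 + 11 = 111.
  i=4: a_4=10, p_4 = 10*454 + 409 = 4949, q_4 = 10*111 + 100 = 1210.
  i=5: a_5=5, p_5 = 5*4949 + 454 = 25199, q_5 = 5*1210 + 111 = 6161.
  i=6: a_6=2, p_6 = 2*25199 + 4949 = 55347, q_6 = 2*6161 + 1210 = 13532.
  i=7: a_7=5, p_7 = 5*55347 + 25199 = 301934, q_7 = 5*13532 + 6161 = 73821.

4/1, 45/11, 409/100, 454/111, 4949/1210, 25199/6161, 55347/13532, 301934/73821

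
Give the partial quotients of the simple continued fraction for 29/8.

Run the Euclidean algorithm on 29 and 8; the successive quotients are the partial quotients a_0, a_1, ... (each step inverts the fractional part left over by the previous one):
  29 = 3*8 + 5, so a_0 = 3.
  8 = 1*5 + 3, so a_1 = 1.
  5 = 1*3 + 2, so a_2 = 1.
  3 = 1*2 + 1, so a_3 = 1.
  2 = 2*1 + 0, so a_4 = 2.
The remainder reaches 0 after 5 divisions, so the expansion has 5 partial quotients, read off in order.

[3; 1, 1, 1, 2]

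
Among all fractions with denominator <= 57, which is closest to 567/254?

Expand x = 567/254 as a continued fraction with the Euclidean algorithm:
  567 = 2*254 + 59, so a_0 = 2.
  254 = 4*59 + 18, so a_1 = 4.
  59 = 3*18 + 5, so a_2 = 3.
  18 = 3*5 + 3, so a_3 = 3.
  5 = 1*3 + 2, so a_4 = 1.
  3 = 1*2 + 1, so a_5 = 1.
  2 = 2*1 + 0, so a_6 = 2.
so x = [2; 4, 3, 3, 1, 1, 2].
Convergents (p_i = a_i*p_{i-1} + p_{i-2}, q_i = a_i*q_{i-1} + q_{i-2} with p_{-2}=0, p_{-1}=1, q_{-2}=1, q_{-1}=0), until the denominator exceeds 57:
  i=0: a_0=2, p_0 = 2*1 + 0 = 2, q_0 = 2*0 + 1 = 1.
  i=1: a_1=4, p_1 = 4*2 + 1 = 9, q_1 = 4*1 + 0 = 4.
  i=2: a_2=3, p_2 = 3*9 + 2 = 29, q_2 = 3*4 + 1 = 13.
  i=3: a_3=3, p_3 = 3*29 + 9 = 96, q_3 = 3*13 + 4 = 43.
  i=4: a_4=1, p_4 = 1*96 + 29 = 125, q_4 = 1*43 + 13 = 56.
  i=5: a_5=1, p_5 = 1*125 + 96 = 221, q_5 = 1*56 + 43 = 99.
q_5 = 99 > 57, so the last convergent with denominator <= 57 is p_4/q_4 = 125/56.
The closest fraction with denominator <= 57 is either p_4/q_4 or the intermediate fraction (k*p_4 + p_3)/(k*q_4 + q_3) with the largest k >= 1 whose denominator stays <= 57; these approach x as k grows, and every other convergent or intermediate fraction in range is farther away.
Largest k: floor((57 - q_3)/q_4) = floor((57 - 43)/56) = 0.
Since k = 0, no intermediate fraction beyond p_4/q_4 has denominator <= 57, so the convergent 125/56 is the closest (its error is |567*56 - 125*254|/(254*56) = 2/14224).

125/56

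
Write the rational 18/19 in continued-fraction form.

[0; 1, 18]

Run the Euclidean algorithm on 18 and 19; the successive quotients are the partial quotients a_0, a_1, ... (each step inverts the fractional part left over by the previous one):
  18 = 0*19 + 18, so a_0 = 0.
  19 = 1*18 + 1, so a_1 = 1.
  18 = 18*1 + 0, so a_2 = 18.
The remainder reaches 0 after 3 divisions, so the expansion has 3 partial quotients, read off in order.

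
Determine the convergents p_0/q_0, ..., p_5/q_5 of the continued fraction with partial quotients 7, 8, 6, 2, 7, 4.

7/1, 57/8, 349/49, 755/106, 5634/791, 23291/3270

Using the convergent recurrence p_i = a_i*p_{i-1} + p_{i-2}, q_i = a_i*q_{i-1} + q_{i-2} with p_{-2}=0, p_{-1}=1, q_{-2}=1, q_{-1}=0:
  i=0: a_0=7, p_0 = 7*1 + 0 = 7, q_0 = 7*0 + 1 = 1.
  i=1: a_1=8, p_1 = 8*7 + 1 = 57, q_1 = 8*1 + 0 = 8.
  i=2: a_2=6, p_2 = 6*57 + 7 = 349, q_2 = 6*8 + 1 = 49.
  i=3: a_3=2, p_3 = 2*349 + 57 = 755, q_3 = 2*49 + 8 = 106.
  i=4: a_4=7, p_4 = 7*755 + 349 = 5634, q_4 = 7*106 + 49 = 791.
  i=5: a_5=4, p_5 = 4*5634 + 755 = 23291, q_5 = 4*791 + 106 = 3270.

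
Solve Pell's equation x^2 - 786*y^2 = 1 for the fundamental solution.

(x, y) = (785, 28)

First expand sqrt(786) as a continued fraction. With x_i = (sqrt(786) + m_i)/d_i and (m_0, d_0) = (0, 1): a_0 = floor(sqrt(786)) = 28, since 28^2 = 784 <= 786 < 841 = 29^2.
Iterate m_{i+1} = d_i*a_i - m_i, d_{i+1} = (786 - m_{i+1}^2)/d_i, a_{i+1} = floor((a_0 + m_{i+1})/d_{i+1}):
  m_1 = 1*28 - 0 = 28, d_1 = (786 - 28^2)/1 = 2/1 = 2, a_1 = floor((28 + 28)/2) = 28.
  m_2 = 2*28 - 28 = 28, d_2 = (786 - 28^2)/2 = 2/2 = 1, a_2 = floor((28 + 28)/1) = 56.
  m_3 = 1*56 - 28 = 28, d_3 = (786 - 28^2)/1 = 2/1 = 2: (m_3, d_3) = (m_1, d_1) = (28, 2), so from here the quotients repeat a_1, a_2; the period length is 2.
So sqrt(786) = [28; (28, 56)] with period length k = 2.
k is even, so the fundamental solution of x^2 - 786y^2 = 1 is (p_{k-1}, q_{k-1}) = (p_1, q_1); compute convergents through index 1.
Convergents (p_i = a_i*p_{i-1} + p_{i-2}, q_i = a_i*q_{i-1} + q_{i-2} with p_{-2}=0, p_{-1}=1, q_{-2}=1, q_{-1}=0):
  i=0: a_0=28, p_0 = 28*1 + 0 = 28, q_0 = 28*0 + 1 = 1.
  i=1: a_1=28, p_1 = 28*28 + 1 = 785, q_1 = 28*1 + 0 = 28.
Check: 785^2 - 786*28^2 = 616225 - 616224 = 1, so (x, y) = (785, 28) solves the equation, and by the theorem it is the least positive solution.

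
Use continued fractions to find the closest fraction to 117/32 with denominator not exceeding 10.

Expand x = 117/32 as a continued fraction with the Euclidean algorithm:
  117 = 3*32 + 21, so a_0 = 3.
  32 = 1*21 + 11, so a_1 = 1.
  21 = 1*11 + 10, so a_2 = 1.
  11 = 1*10 + 1, so a_3 = 1.
  10 = 10*1 + 0, so a_4 = 10.
so x = [3; 1, 1, 1, 10].
Convergents (p_i = a_i*p_{i-1} + p_{i-2}, q_i = a_i*q_{i-1} + q_{i-2} with p_{-2}=0, p_{-1}=1, q_{-2}=1, q_{-1}=0), until the denominator exceeds 10:
  i=0: a_0=3, p_0 = 3*1 + 0 = 3, q_0 = 3*0 + 1 = 1.
  i=1: a_1=1, p_1 = 1*3 + 1 = 4, q_1 = 1*1 + 0 = 1.
  i=2: a_2=1, p_2 = 1*4 + 3 = 7, q_2 = 1*1 + 1 = 2.
  i=3: a_3=1, p_3 = 1*7 + 4 = 11, q_3 = 1*2 + 1 = 3.
  i=4: a_4=10, p_4 = 10*11 + 7 = 117, q_4 = 10*3 + 2 = 32.
q_4 = 32 > 10, so the last convergent with denominator <= 10 is p_3/q_3 = 11/3.
The closest fraction with denominator <= 10 is either p_3/q_3 or the intermediate fraction (k*p_3 + p_2)/(k*q_3 + q_2) with the largest k >= 1 whose denominator stays <= 10; these approach x as k grows, and every other convergent or intermediate fraction in range is farther away.
Largest k: floor((10 - q_2)/q_3) = floor((10 - 2)/3) = 2.
That gives (2*11 + 7)/(2*3 + 2) = 29/8.
Compare the errors: |x - 11/3| = |117*3 - 11*32|/(32*3) = 1/96, and |x - 29/8| = |117*8 - 29*32|/(32*8) = 8/256.
Cross-multiplying, 1*256 = 256 < 768 = 8*96, so 1/96 is smaller: the convergent 11/3 is closer to x than 29/8.

11/3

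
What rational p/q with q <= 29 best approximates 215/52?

Expand x = 215/52 as a continued fraction with the Euclidean algorithm:
  215 = 4*52 + 7, so a_0 = 4.
  52 = 7*7 + 3, so a_1 = 7.
  7 = 2*3 + 1, so a_2 = 2.
  3 = 3*1 + 0, so a_3 = 3.
so x = [4; 7, 2, 3].
Convergents (p_i = a_i*p_{i-1} + p_{i-2}, q_i = a_i*q_{i-1} + q_{i-2} with p_{-2}=0, p_{-1}=1, q_{-2}=1, q_{-1}=0), until the denominator exceeds 29:
  i=0: a_0=4, p_0 = 4*1 + 0 = 4, q_0 = 4*0 + 1 = 1.
  i=1: a_1=7, p_1 = 7*4 + 1 = 29, q_1 = 7*1 + 0 = 7.
  i=2: a_2=2, p_2 = 2*29 + 4 = 62, q_2 = 2*7 + 1 = 15.
  i=3: a_3=3, p_3 = 3*62 + 29 = 215, q_3 = 3*15 + 7 = 52.
q_3 = 52 > 29, so the last convergent with denominator <= 29 is p_2/q_2 = 62/15.
The closest fraction with denominator <= 29 is either p_2/q_2 or the intermediate fraction (k*p_2 + p_1)/(k*q_2 + q_1) with the largest k >= 1 whose denominator stays <= 29; these approach x as k grows, and every other convergent or intermediate fraction in range is farther away.
Largest k: floor((29 - q_1)/q_2) = floor((29 - 7)/15) = 1.
That gives (1*62 + 29)/(1*15 + 7) = 91/22.
Compare the errors: |x - 62/15| = |215*15 - 62*52|/(52*15) = 1/780, and |x - 91/22| = |215*22 - 91*52|/(52*22) = 2/1144.
Cross-multiplying, 1*1144 = 1144 < 1560 = 2*780, so 1/780 is smaller: the convergent 62/15 is closer to x than 91/22.

62/15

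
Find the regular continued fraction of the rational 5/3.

Run the Euclidean algorithm on 5 and 3; the successive quotients are the partial quotients a_0, a_1, ... (each step inverts the fractional part left over by the previous one):
  5 = 1*3 + 2, so a_0 = 1.
  3 = 1*2 + 1, so a_1 = 1.
  2 = 2*1 + 0, so a_2 = 2.
The remainder reaches 0 after 3 divisions, so the expansion has 3 partial quotients, read off in order.

[1; 1, 2]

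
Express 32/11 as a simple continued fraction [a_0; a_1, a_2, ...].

Run the Euclidean algorithm on 32 and 11; the successive quotients are the partial quotients a_0, a_1, ... (each step inverts the fractional part left over by the previous one):
  32 = 2*11 + 10, so a_0 = 2.
  11 = 1*10 + 1, so a_1 = 1.
  10 = 10*1 + 0, so a_2 = 10.
The remainder reaches 0 after 3 divisions, so the expansion has 3 partial quotients, read off in order.

[2; 1, 10]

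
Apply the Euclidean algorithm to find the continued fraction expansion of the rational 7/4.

[1; 1, 3]

Run the Euclidean algorithm on 7 and 4; the successive quotients are the partial quotients a_0, a_1, ... (each step inverts the fractional part left over by the previous one):
  7 = 1*4 + 3, so a_0 = 1.
  4 = 1*3 + 1, so a_1 = 1.
  3 = 3*1 + 0, so a_2 = 3.
The remainder reaches 0 after 3 divisions, so the expansion has 3 partial quotients, read off in order.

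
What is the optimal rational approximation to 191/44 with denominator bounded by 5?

Expand x = 191/44 as a continued fraction with the Euclidean algorithm:
  191 = 4*44 + 15, so a_0 = 4.
  44 = 2*15 + 14, so a_1 = 2.
  15 = 1*14 + 1, so a_2 = 1.
  14 = 14*1 + 0, so a_3 = 14.
so x = [4; 2, 1, 14].
Convergents (p_i = a_i*p_{i-1} + p_{i-2}, q_i = a_i*q_{i-1} + q_{i-2} with p_{-2}=0, p_{-1}=1, q_{-2}=1, q_{-1}=0), until the denominator exceeds 5:
  i=0: a_0=4, p_0 = 4*1 + 0 = 4, q_0 = 4*0 + 1 = 1.
  i=1: a_1=2, p_1 = 2*4 + 1 = 9, q_1 = 2*1 + 0 = 2.
  i=2: a_2=1, p_2 = 1*9 + 4 = 13, q_2 = 1*2 + 1 = 3.
  i=3: a_3=14, p_3 = 14*13 + 9 = 191, q_3 = 14*3 + 2 = 44.
q_3 = 44 > 5, so the last convergent with denominator <= 5 is p_2/q_2 = 13/3.
The closest fraction with denominator <= 5 is either p_2/q_2 or the intermediate fraction (k*p_2 + p_1)/(k*q_2 + q_1) with the largest k >= 1 whose denominator stays <= 5; these approach x as k grows, and every other convergent or intermediate fraction in range is farther away.
Largest k: floor((5 - q_1)/q_2) = floor((5 - 2)/3) = 1.
That gives (1*13 + 9)/(1*3 + 2) = 22/5.
Compare the errors: |x - 13/3| = |191*3 - 13*44|/(44*3) = 1/132, and |x - 22/5| = |191*5 - 22*44|/(44*5) = 13/220.
Cross-multiplying, 1*220 = 220 < 1716 = 13*132, so 1/132 is smaller: the convergent 13/3 is closer to x than 22/5.

13/3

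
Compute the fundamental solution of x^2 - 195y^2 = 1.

(x, y) = (14, 1)

First expand sqrt(195) as a continued fraction. With x_i = (sqrt(195) + m_i)/d_i and (m_0, d_0) = (0, 1): a_0 = floor(sqrt(195)) = 13, since 13^2 = 169 <= 195 < 196 = 14^2.
Iterate m_{i+1} = d_i*a_i - m_i, d_{i+1} = (195 - m_{i+1}^2)/d_i, a_{i+1} = floor((a_0 + m_{i+1})/d_{i+1}):
  m_1 = 1*13 - 0 = 13, d_1 = (195 - 13^2)/1 = 26/1 = 26, a_1 = floor((13 + 13)/26) = 1.
  m_2 = 26*1 - 13 = 13, d_2 = (195 - 13^2)/26 = 26/26 = 1, a_2 = floor((13 + 13)/1) = 26.
  m_3 = 1*26 - 13 = 13, d_3 = (195 - 13^2)/1 = 26/1 = 26: (m_3, d_3) = (m_1, d_1) = (13, 26), so from here the quotients repeat a_1, a_2; the period length is 2.
So sqrt(195) = [13; (1, 26)] with period length k = 2.
k is even, so the fundamental solution of x^2 - 195y^2 = 1 is (p_{k-1}, q_{k-1}) = (p_1, q_1); compute convergents through index 1.
Convergents (p_i = a_i*p_{i-1} + p_{i-2}, q_i = a_i*q_{i-1} + q_{i-2} with p_{-2}=0, p_{-1}=1, q_{-2}=1, q_{-1}=0):
  i=0: a_0=13, p_0 = 13*1 + 0 = 13, q_0 = 13*0 + 1 = 1.
  i=1: a_1=1, p_1 = 1*13 + 1 = 14, q_1 = 1*1 + 0 = 1.
Check: 14^2 - 195*1^2 = 196 - 195 = 1, so (x, y) = (14, 1) solves the equation, and by the theorem it is the least positive solution.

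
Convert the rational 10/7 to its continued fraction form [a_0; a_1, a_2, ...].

[1; 2, 3]

Run the Euclidean algorithm on 10 and 7; the successive quotients are the partial quotients a_0, a_1, ... (each step inverts the fractional part left over by the previous one):
  10 = 1*7 + 3, so a_0 = 1.
  7 = 2*3 + 1, so a_1 = 2.
  3 = 3*1 + 0, so a_2 = 3.
The remainder reaches 0 after 3 divisions, so the expansion has 3 partial quotients, read off in order.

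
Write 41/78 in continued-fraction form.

[0; 1, 1, 9, 4]

Run the Euclidean algorithm on 41 and 78; the successive quotients are the partial quotients a_0, a_1, ... (each step inverts the fractional part left over by the previous one):
  41 = 0*78 + 41, so a_0 = 0.
  78 = 1*41 + 37, so a_1 = 1.
  41 = 1*37 + 4, so a_2 = 1.
  37 = 9*4 + 1, so a_3 = 9.
  4 = 4*1 + 0, so a_4 = 4.
The remainder reaches 0 after 5 divisions, so the expansion has 5 partial quotients, read off in order.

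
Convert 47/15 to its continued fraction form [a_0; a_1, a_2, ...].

[3; 7, 2]

Run the Euclidean algorithm on 47 and 15; the successive quotients are the partial quotients a_0, a_1, ... (each step inverts the fractional part left over by the previous one):
  47 = 3*15 + 2, so a_0 = 3.
  15 = 7*2 + 1, so a_1 = 7.
  2 = 2*1 + 0, so a_2 = 2.
The remainder reaches 0 after 3 divisions, so the expansion has 3 partial quotients, read off in order.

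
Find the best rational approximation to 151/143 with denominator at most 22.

19/18

Expand x = 151/143 as a continued fraction with the Euclidean algorithm:
  151 = 1*143 + 8, so a_0 = 1.
  143 = 17*8 + 7, so a_1 = 17.
  8 = 1*7 + 1, so a_2 = 1.
  7 = 7*1 + 0, so a_3 = 7.
so x = [1; 17, 1, 7].
Convergents (p_i = a_i*p_{i-1} + p_{i-2}, q_i = a_i*q_{i-1} + q_{i-2} with p_{-2}=0, p_{-1}=1, q_{-2}=1, q_{-1}=0), until the denominator exceeds 22:
  i=0: a_0=1, p_0 = 1*1 + 0 = 1, q_0 = 1*0 + 1 = 1.
  i=1: a_1=17, p_1 = 17*1 + 1 = 18, q_1 = 17*1 + 0 = 17.
  i=2: a_2=1, p_2 = 1*18 + 1 = 19, q_2 = 1*17 + 1 = 18.
  i=3: a_3=7, p_3 = 7*19 + 18 = 151, q_3 = 7*18 + 17 = 143.
q_3 = 143 > 22, so the last convergent with denominator <= 22 is p_2/q_2 = 19/18.
The closest fraction with denominator <= 22 is either p_2/q_2 or the intermediate fraction (k*p_2 + p_1)/(k*q_2 + q_1) with the largest k >= 1 whose denominator stays <= 22; these approach x as k grows, and every other convergent or intermediate fraction in range is farther away.
Largest k: floor((22 - q_1)/q_2) = floor((22 - 17)/18) = 0.
Since k = 0, no intermediate fraction beyond p_2/q_2 has denominator <= 22, so the convergent 19/18 is the closest (its error is |151*18 - 19*143|/(143*18) = 1/2574).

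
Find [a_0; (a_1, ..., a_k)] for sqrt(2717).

[52; (8, 104)]

Write x_i = (sqrt(2717) + m_i)/d_i with (m_0, d_0) = (0, 1). a_0 = floor(sqrt(2717)) = 52, since 52^2 = 2704 <= 2717 < 2809 = 53^2.
Iterate m_{i+1} = d_i*a_i - m_i, d_{i+1} = (2717 - m_{i+1}^2)/d_i, a_{i+1} = floor((a_0 + m_{i+1})/d_{i+1}):
  m_1 = 1*52 - 0 = 52, d_1 = (2717 - 52^2)/1 = 13/1 = 13, a_1 = floor((52 + 52)/13) = 8.
  m_2 = 13*8 - 52 = 52, d_2 = (2717 - 52^2)/13 = 13/13 = 1, a_2 = floor((52 + 52)/1) = 104.
  m_3 = 1*104 - 52 = 52, d_3 = (2717 - 52^2)/1 = 13/1 = 13: (m_3, d_3) = (m_1, d_1) = (52, 13), so from here the quotients repeat a_1, a_2; the period length is 2.
Hence the expansion of sqrt(2717) is a_0 = 52 followed by the repeating block 8, 104 (period 2).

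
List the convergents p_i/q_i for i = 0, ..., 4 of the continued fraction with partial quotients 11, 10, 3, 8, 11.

Using the convergent recurrence p_i = a_i*p_{i-1} + p_{i-2}, q_i = a_i*q_{i-1} + q_{i-2} with p_{-2}=0, p_{-1}=1, q_{-2}=1, q_{-1}=0:
  i=0: a_0=11, p_0 = 11*1 + 0 = 11, q_0 = 11*0 + 1 = 1.
  i=1: a_1=10, p_1 = 10*11 + 1 = 111, q_1 = 10*1 + 0 = 10.
  i=2: a_2=3, p_2 = 3*111 + 11 = 344, q_2 = 3*10 + 1 = 31.
  i=3: a_3=8, p_3 = 8*344 + 111 = 2863, q_3 = 8*31 + 10 = 258.
  i=4: a_4=11, p_4 = 11*2863 + 344 = 31837, q_4 = 11*258 + 31 = 2869.

11/1, 111/10, 344/31, 2863/258, 31837/2869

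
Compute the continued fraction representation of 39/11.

[3; 1, 1, 5]

Run the Euclidean algorithm on 39 and 11; the successive quotients are the partial quotients a_0, a_1, ... (each step inverts the fractional part left over by the previous one):
  39 = 3*11 + 6, so a_0 = 3.
  11 = 1*6 + 5, so a_1 = 1.
  6 = 1*5 + 1, so a_2 = 1.
  5 = 5*1 + 0, so a_3 = 5.
The remainder reaches 0 after 4 divisions, so the expansion has 4 partial quotients, read off in order.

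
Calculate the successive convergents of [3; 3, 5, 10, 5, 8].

Using the convergent recurrence p_i = a_i*p_{i-1} + p_{i-2}, q_i = a_i*q_{i-1} + q_{i-2} with p_{-2}=0, p_{-1}=1, q_{-2}=1, q_{-1}=0:
  i=0: a_0=3, p_0 = 3*1 + 0 = 3, q_0 = 3*0 + 1 = 1.
  i=1: a_1=3, p_1 = 3*3 + 1 = 10, q_1 = 3*1 + 0 = 3.
  i=2: a_2=5, p_2 = 5*10 + 3 = 53, q_2 = 5*3 + 1 = 16.
  i=3: a_3=10, p_3 = 10*53 + 10 = 540, q_3 = 10*16 + 3 = 163.
  i=4: a_4=5, p_4 = 5*540 + 53 = 2753, q_4 = 5*163 + 16 = 831.
  i=5: a_5=8, p_5 = 8*2753 + 540 = 22564, q_5 = 8*831 + 163 = 6811.

3/1, 10/3, 53/16, 540/163, 2753/831, 22564/6811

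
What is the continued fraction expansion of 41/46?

Run the Euclidean algorithm on 41 and 46; the successive quotients are the partial quotients a_0, a_1, ... (each step inverts the fractional part left over by the previous one):
  41 = 0*46 + 41, so a_0 = 0.
  46 = 1*41 + 5, so a_1 = 1.
  41 = 8*5 + 1, so a_2 = 8.
  5 = 5*1 + 0, so a_3 = 5.
The remainder reaches 0 after 4 divisions, so the expansion has 4 partial quotients, read off in order.

[0; 1, 8, 5]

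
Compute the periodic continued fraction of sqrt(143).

Write x_i = (sqrt(143) + m_i)/d_i with (m_0, d_0) = (0, 1). a_0 = floor(sqrt(143)) = 11, since 11^2 = 121 <= 143 < 144 = 12^2.
Iterate m_{i+1} = d_i*a_i - m_i, d_{i+1} = (143 - m_{i+1}^2)/d_i, a_{i+1} = floor((a_0 + m_{i+1})/d_{i+1}):
  m_1 = 1*11 - 0 = 11, d_1 = (143 - 11^2)/1 = 22/1 = 22, a_1 = floor((11 + 11)/22) = 1.
  m_2 = 22*1 - 11 = 11, d_2 = (143 - 11^2)/22 = 22/22 = 1, a_2 = floor((11 + 11)/1) = 22.
  m_3 = 1*22 - 11 = 11, d_3 = (143 - 11^2)/1 = 22/1 = 22: (m_3, d_3) = (m_1, d_1) = (11, 22), so from here the quotients repeat a_1, a_2; the period length is 2.
Hence the expansion of sqrt(143) is a_0 = 11 followed by the repeating block 1, 22 (period 2).

[11; (1, 22)]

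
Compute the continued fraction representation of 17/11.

Run the Euclidean algorithm on 17 and 11; the successive quotients are the partial quotients a_0, a_1, ... (each step inverts the fractional part left over by the previous one):
  17 = 1*11 + 6, so a_0 = 1.
  11 = 1*6 + 5, so a_1 = 1.
  6 = 1*5 + 1, so a_2 = 1.
  5 = 5*1 + 0, so a_3 = 5.
The remainder reaches 0 after 4 divisions, so the expansion has 4 partial quotients, read off in order.

[1; 1, 1, 5]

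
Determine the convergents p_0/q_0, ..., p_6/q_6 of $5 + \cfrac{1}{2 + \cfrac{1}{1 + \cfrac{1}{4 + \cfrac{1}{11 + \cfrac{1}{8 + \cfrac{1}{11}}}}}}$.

Using the convergent recurrence p_i = a_i*p_{i-1} + p_{i-2}, q_i = a_i*q_{i-1} + q_{i-2} with p_{-2}=0, p_{-1}=1, q_{-2}=1, q_{-1}=0:
  i=0: a_0=5, p_0 = 5*1 + 0 = 5, q_0 = 5*0 + 1 = 1.
  i=1: a_1=2, p_1 = 2*5 + 1 = 11, q_1 = 2*1 + 0 = 2.
  i=2: a_2=1, p_2 = 1*11 + 5 = 16, q_2 = 1*2 + 1 = 3.
  i=3: a_3=4, p_3 = 4*16 + 11 = 75, q_3 = 4*3 + 2 = 14.
  i=4: a_4=11, p_4 = 11*75 + 16 = 841, q_4 = 11*14 + 3 = 157.
  i=5: a_5=8, p_5 = 8*841 + 75 = 6803, q_5 = 8*157 + 14 = 1270.
  i=6: a_6=11, p_6 = 11*6803 + 841 = 75674, q_6 = 11*1270 + 157 = 14127.

5/1, 11/2, 16/3, 75/14, 841/157, 6803/1270, 75674/14127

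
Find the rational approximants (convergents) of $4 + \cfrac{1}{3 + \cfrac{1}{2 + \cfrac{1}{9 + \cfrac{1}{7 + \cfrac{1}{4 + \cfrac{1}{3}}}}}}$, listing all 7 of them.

Using the convergent recurrence p_i = a_i*p_{i-1} + p_{i-2}, q_i = a_i*q_{i-1} + q_{i-2} with p_{-2}=0, p_{-1}=1, q_{-2}=1, q_{-1}=0:
  i=0: a_0=4, p_0 = 4*1 + 0 = 4, q_0 = 4*0 + 1 = 1.
  i=1: a_1=3, p_1 = 3*4 + 1 = 13, q_1 = 3*1 + 0 = 3.
  i=2: a_2=2, p_2 = 2*13 + 4 = 30, q_2 = 2*3 + 1 = 7.
  i=3: a_3=9, p_3 = 9*30 + 13 = 283, q_3 = 9*7 + 3 = 66.
  i=4: a_4=7, p_4 = 7*283 + 30 = 2011, q_4 = 7*66 + 7 = 469.
  i=5: a_5=4, p_5 = 4*2011 + 283 = 8327, q_5 = 4*469 + 66 = 1942.
  i=6: a_6=3, p_6 = 3*8327 + 2011 = 26992, q_6 = 3*1942 + 469 = 6295.

4/1, 13/3, 30/7, 283/66, 2011/469, 8327/1942, 26992/6295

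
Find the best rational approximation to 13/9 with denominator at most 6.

Expand x = 13/9 as a continued fraction with the Euclidean algorithm:
  13 = 1*9 + 4, so a_0 = 1.
  9 = 2*4 + 1, so a_1 = 2.
  4 = 4*1 + 0, so a_2 = 4.
so x = [1; 2, 4].
Convergents (p_i = a_i*p_{i-1} + p_{i-2}, q_i = a_i*q_{i-1} + q_{i-2} with p_{-2}=0, p_{-1}=1, q_{-2}=1, q_{-1}=0), until the denominator exceeds 6:
  i=0: a_0=1, p_0 = 1*1 + 0 = 1, q_0 = 1*0 + 1 = 1.
  i=1: a_1=2, p_1 = 2*1 + 1 = 3, q_1 = 2*1 + 0 = 2.
  i=2: a_2=4, p_2 = 4*3 + 1 = 13, q_2 = 4*2 + 1 = 9.
q_2 = 9 > 6, so the last convergent with denominator <= 6 is p_1/q_1 = 3/2.
The closest fraction with denominator <= 6 is either p_1/q_1 or the intermediate fraction (k*p_1 + p_0)/(k*q_1 + q_0) with the largest k >= 1 whose denominator stays <= 6; these approach x as k grows, and every other convergent or intermediate fraction in range is farther away.
Largest k: floor((6 - q_0)/q_1) = floor((6 - 1)/2) = 2.
That gives (2*3 + 1)/(2*2 + 1) = 7/5.
Compare the errors: |x - 3/2| = |13*2 - 3*9|/(9*2) = 1/18, and |x - 7/5| = |13*5 - 7*9|/(9*5) = 2/45.
Cross-multiplying, 2*18 = 36 < 45 = 1*45, so 2/45 is smaller: the intermediate fraction 7/5 is closer to x than 3/2.

7/5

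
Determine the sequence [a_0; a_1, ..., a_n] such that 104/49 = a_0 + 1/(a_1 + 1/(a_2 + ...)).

Run the Euclidean algorithm on 104 and 49; the successive quotients are the partial quotients a_0, a_1, ... (each step inverts the fractional part left over by the previous one):
  104 = 2*49 + 6, so a_0 = 2.
  49 = 8*6 + 1, so a_1 = 8.
  6 = 6*1 + 0, so a_2 = 6.
The remainder reaches 0 after 3 divisions, so the expansion has 3 partial quotients, read off in order.

[2; 8, 6]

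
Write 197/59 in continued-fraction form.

[3; 2, 1, 19]

Run the Euclidean algorithm on 197 and 59; the successive quotients are the partial quotients a_0, a_1, ... (each step inverts the fractional part left over by the previous one):
  197 = 3*59 + 20, so a_0 = 3.
  59 = 2*20 + 19, so a_1 = 2.
  20 = 1*19 + 1, so a_2 = 1.
  19 = 19*1 + 0, so a_3 = 19.
The remainder reaches 0 after 4 divisions, so the expansion has 4 partial quotients, read off in order.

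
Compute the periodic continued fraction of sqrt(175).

[13; (4, 2, 1, 2, 4, 26)]

Write x_i = (sqrt(175) + m_i)/d_i with (m_0, d_0) = (0, 1). a_0 = floor(sqrt(175)) = 13, since 13^2 = 169 <= 175 < 196 = 14^2.
Iterate m_{i+1} = d_i*a_i - m_i, d_{i+1} = (175 - m_{i+1}^2)/d_i, a_{i+1} = floor((a_0 + m_{i+1})/d_{i+1}):
  m_1 = 1*13 - 0 = 13, d_1 = (175 - 13^2)/1 = 6/1 = 6, a_1 = floor((13 + 13)/6) = 4.
  m_2 = 6*4 - 13 = 11, d_2 = (175 - 11^2)/6 = 54/6 = 9, a_2 = floor((13 + 11)/9) = 2.
  m_3 = 9*2 - 11 = 7, d_3 = (175 - 7^2)/9 = 126/9 = 14, a_3 = floor((13 + 7)/14) = 1.
  m_4 = 14*1 - 7 = 7, d_4 = (175 - 7^2)/14 = 126/14 = 9, a_4 = floor((13 + 7)/9) = 2.
  m_5 = 9*2 - 7 = 11, d_5 = (175 - 11^2)/9 = 54/9 = 6, a_5 = floor((13 + 11)/6) = 4.
  m_6 = 6*4 - 11 = 13, d_6 = (175 - 13^2)/6 = 6/6 = 1, a_6 = floor((13 + 13)/1) = 26.
  m_7 = 1*26 - 13 = 13, d_7 = (175 - 13^2)/1 = 6/1 = 6: (m_7, d_7) = (m_1, d_1) = (13, 6), so from here the quotients repeat a_1, ..., a_6; the period length is 6.
Hence the expansion of sqrt(175) is a_0 = 13 followed by the repeating block 4, 2, 1, 2, 4, 26 (period 6).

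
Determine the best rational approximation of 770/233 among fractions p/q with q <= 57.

Expand x = 770/233 as a continued fraction with the Euclidean algorithm:
  770 = 3*233 + 71, so a_0 = 3.
  233 = 3*71 + 20, so a_1 = 3.
  71 = 3*20 + 11, so a_2 = 3.
  20 = 1*11 + 9, so a_3 = 1.
  11 = 1*9 + 2, so a_4 = 1.
  9 = 4*2 + 1, so a_5 = 4.
  2 = 2*1 + 0, so a_6 = 2.
so x = [3; 3, 3, 1, 1, 4, 2].
Convergents (p_i = a_i*p_{i-1} + p_{i-2}, q_i = a_i*q_{i-1} + q_{i-2} with p_{-2}=0, p_{-1}=1, q_{-2}=1, q_{-1}=0), until the denominator exceeds 57:
  i=0: a_0=3, p_0 = 3*1 + 0 = 3, q_0 = 3*0 + 1 = 1.
  i=1: a_1=3, p_1 = 3*3 + 1 = 10, q_1 = 3*1 + 0 = 3.
  i=2: a_2=3, p_2 = 3*10 + 3 = 33, q_2 = 3*3 + 1 = 10.
  i=3: a_3=1, p_3 = 1*33 + 10 = 43, q_3 = 1*10 + 3 = 13.
  i=4: a_4=1, p_4 = 1*43 + 33 = 76, q_4 = 1*13 + 10 = 23.
  i=5: a_5=4, p_5 = 4*76 + 43 = 347, q_5 = 4*23 + 13 = 105.
q_5 = 105 > 57, so the last convergent with denominator <= 57 is p_4/q_4 = 76/23.
The closest fraction with denominator <= 57 is either p_4/q_4 or the intermediate fraction (k*p_4 + p_3)/(k*q_4 + q_3) with the largest k >= 1 whose denominator stays <= 57; these approach x as k grows, and every other convergent or intermediate fraction in range is farther away.
Largest k: floor((57 - q_3)/q_4) = floor((57 - 13)/23) = 1.
That gives (1*76 + 43)/(1*23 + 13) = 119/36.
Compare the errors: |x - 76/23| = |770*23 - 76*233|/(233*23) = 2/5359, and |x - 119/36| = |770*36 - 119*233|/(233*36) = 7/8388.
Cross-multiplying, 2*8388 = 16776 < 37513 = 7*5359, so 2/5359 is smaller: the convergent 76/23 is closer to x than 119/36.

76/23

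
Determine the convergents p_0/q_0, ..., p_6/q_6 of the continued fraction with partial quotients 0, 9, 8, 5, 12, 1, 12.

0/1, 1/9, 8/73, 41/374, 500/4561, 541/4935, 6992/63781

Using the convergent recurrence p_i = a_i*p_{i-1} + p_{i-2}, q_i = a_i*q_{i-1} + q_{i-2} with p_{-2}=0, p_{-1}=1, q_{-2}=1, q_{-1}=0:
  i=0: a_0=0, p_0 = 0*1 + 0 = 0, q_0 = 0*0 + 1 = 1.
  i=1: a_1=9, p_1 = 9*0 + 1 = 1, q_1 = 9*1 + 0 = 9.
  i=2: a_2=8, p_2 = 8*1 + 0 = 8, q_2 = 8*9 + 1 = 73.
  i=3: a_3=5, p_3 = 5*8 + 1 = 41, q_3 = 5*73 + 9 = 374.
  i=4: a_4=12, p_4 = 12*41 + 8 = 500, q_4 = 12*374 + 73 = 4561.
  i=5: a_5=1, p_5 = 1*500 + 41 = 541, q_5 = 1*4561 + 374 = 4935.
  i=6: a_6=12, p_6 = 12*541 + 500 = 6992, q_6 = 12*4935 + 4561 = 63781.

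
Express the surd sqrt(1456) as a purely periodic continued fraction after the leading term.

Write x_i = (sqrt(1456) + m_i)/d_i with (m_0, d_0) = (0, 1). a_0 = floor(sqrt(1456)) = 38, since 38^2 = 1444 <= 1456 < 1521 = 39^2.
Iterate m_{i+1} = d_i*a_i - m_i, d_{i+1} = (1456 - m_{i+1}^2)/d_i, a_{i+1} = floor((a_0 + m_{i+1})/d_{i+1}):
  m_1 = 1*38 - 0 = 38, d_1 = (1456 - 38^2)/1 = 12/1 = 12, a_1 = floor((38 + 38)/12) = 6.
  m_2 = 12*6 - 38 = 34, d_2 = (1456 - 34^2)/12 = 300/12 = 25, a_2 = floor((38 + 34)/25) = 2.
  m_3 = 25*2 - 34 = 16, d_3 = (1456 - 16^2)/25 = 1200/25 = 48, a_3 = floor((38 + 16)/48) = 1.
  m_4 = 48*1 - 16 = 32, d_4 = (1456 - 32^2)/48 = 432/48 = 9, a_4 = floor((38 + 32)/9) = 7.
  m_5 = 9*7 - 32 = 31, d_5 = (1456 - 31^2)/9 = 495/9 = 55, a_5 = floor((38 + 31)/55) = 1.
  m_6 = 55*1 - 31 = 24, d_6 = (1456 - 24^2)/55 = 880/55 = 16, a_6 = floor((38 + 24)/16) = 3.
  m_7 = 16*3 - 24 = 24, d_7 = (1456 - 24^2)/16 = 880/16 = 55, a_7 = floor((38 + 24)/55) = 1.
  m_8 = 55*1 - 24 = 31, d_8 = (1456 - 31^2)/55 = 495/55 = 9, a_8 = floor((38 + 31)/9) = 7.
  m_9 = 9*7 - 31 = 32, d_9 = (1456 - 32^2)/9 = 432/9 = 48, a_9 = floor((38 + 32)/48) = 1.
  m_10 = 48*1 - 32 = 16, d_10 = (1456 - 16^2)/48 = 1200/48 = 25, a_10 = floor((38 + 16)/25) = 2.
  m_11 = 25*2 - 16 = 34, d_11 = (1456 - 34^2)/25 = 300/25 = 12, a_11 = floor((38 + 34)/12) = 6.
  m_12 = 12*6 - 34 = 38, d_12 = (1456 - 38^2)/12 = 12/12 = 1, a_12 = floor((38 + 38)/1) = 76.
  m_13 = 1*76 - 38 = 38, d_13 = (1456 - 38^2)/1 = 12/1 = 12: (m_13, d_13) = (m_1, d_1) = (38, 12), so from here the quotients repeat a_1, ..., a_12; the period length is 12.
Hence the expansion of sqrt(1456) is a_0 = 38 followed by the repeating block 6, 2, 1, 7, 1, 3, 1, 7, 1, 2, 6, 76 (period 12).

[38; (6, 2, 1, 7, 1, 3, 1, 7, 1, 2, 6, 76)]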